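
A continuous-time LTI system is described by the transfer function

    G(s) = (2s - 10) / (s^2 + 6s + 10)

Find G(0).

Set s = 0: G(0) = (-10) / (10) = -1.

G(0) = -1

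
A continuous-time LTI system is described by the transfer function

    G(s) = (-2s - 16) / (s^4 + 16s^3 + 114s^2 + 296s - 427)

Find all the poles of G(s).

The poles are the roots of the denominator s^4 + 16s^3 + 114s^2 + 296s - 427 = 0.
Trying s = -7: the polynomial evaluates to 0, so (s + 7) is a factor.
Dividing out leaves s^3 + 9s^2 + 51s - 61 = 0.
This factors further as (s^2 + 10s + 61)(s - 1) = 0.

s = -5 + 6j, -5 - 6j, -7, 1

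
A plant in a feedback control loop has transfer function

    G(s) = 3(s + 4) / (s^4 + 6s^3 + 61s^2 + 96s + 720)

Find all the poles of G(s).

s = ±4j, -3 ± 6j

The poles are the roots of the denominator s^4 + 6s^3 + 61s^2 + 96s + 720 = 0.
No real roots exist; factor into two real quadratics: (s^2 + 16)(s^2 + 6s + 45) = 0.
Each quadratic gives a conjugate pair via the quadratic formula.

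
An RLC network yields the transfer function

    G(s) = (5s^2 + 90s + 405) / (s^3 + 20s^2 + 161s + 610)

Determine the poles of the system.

s = -5 + 6j, -5 - 6j, -10

The poles are the roots of the denominator s^3 + 20s^2 + 161s + 610 = 0.
Trying s = -10: the polynomial evaluates to 0, so (s + 10) is a factor.
Dividing out leaves s^2 + 10s + 61 = 0.
The quadratic formula then gives s = -5 ± 6j.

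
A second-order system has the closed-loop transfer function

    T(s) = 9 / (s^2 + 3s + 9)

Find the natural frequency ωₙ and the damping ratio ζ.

ωₙ = 3 rad/s, ζ = 0.5

Compare the denominator to the standard form s^2 + 2ζωₙs + ωₙ².
ωₙ² = 9, so ωₙ = 3 rad/s.
2ζωₙ = 3, so ζ = 3/(2·3) = 0.5.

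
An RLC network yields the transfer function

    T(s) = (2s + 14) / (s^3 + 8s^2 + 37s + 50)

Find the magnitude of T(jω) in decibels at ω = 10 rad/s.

|T(j10)|_dB ≈ -32.1 dB

Substitute s = j10: numerator = 14 + j20, denominator = -750 - j630.
|T(j10)| = |14 + j20| / |-750 - j630| = 24.413 / 979.49 ≈ 0.02492.
In decibels: 20·log₁₀(0.02492) ≈ -32.1 dB.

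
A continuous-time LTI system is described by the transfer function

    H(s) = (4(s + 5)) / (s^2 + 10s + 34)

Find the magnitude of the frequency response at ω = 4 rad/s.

|H(j4)| ≈ 0.5839

Substitute s = j4: numerator = 20 + j16, denominator = 18 + j40.
|H(j4)| = |20 + j16| / |18 + j40| = 25.612 / 43.863 ≈ 0.5839.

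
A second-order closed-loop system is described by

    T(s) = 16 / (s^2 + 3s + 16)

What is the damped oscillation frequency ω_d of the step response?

ω_d ≈ 3.708 rad/s

Comparing s^2 + 3s + 16 to s^2 + 2ζωₙs + ωₙ²: ωₙ = 4 rad/s and ζ = 3/(2·4) = 0.375.
ζωₙ = 3/2 = 1.5, so ω_d = ωₙ√(1−ζ²) = √(ωₙ² − (ζωₙ)²) = √(16 − 1.5²) = √13.75 ≈ 3.708 rad/s.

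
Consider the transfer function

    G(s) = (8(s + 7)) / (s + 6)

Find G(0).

At s = 0 each factor (s + a) contributes a and each (s^2 + bs + c) contributes c.
G(0) = 8·(7) / ((6)) = 56/6 = 28/3.

G(0) = 28/3 ≈ 9.333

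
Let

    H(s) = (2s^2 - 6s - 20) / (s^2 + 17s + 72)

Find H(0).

H(0) = -5/18 ≈ -0.2778

Set s = 0: H(0) = (-20) / (72) = -5/18.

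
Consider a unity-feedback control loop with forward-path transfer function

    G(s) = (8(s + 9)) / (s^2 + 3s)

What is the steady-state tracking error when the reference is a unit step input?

G(s) has one pole at the origin.
This is a Type 1 system; for a step input the steady-state error is zero.

e_ss = 0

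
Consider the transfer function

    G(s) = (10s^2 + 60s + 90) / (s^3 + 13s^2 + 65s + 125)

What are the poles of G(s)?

The poles are the roots of the denominator s^3 + 13s^2 + 65s + 125 = 0.
Trying s = -5: the polynomial evaluates to 0, so (s + 5) is a factor.
Dividing out leaves s^2 + 8s + 25 = 0.
The quadratic formula then gives s = -4 ± 3j.

s = -4 ± 3j, -5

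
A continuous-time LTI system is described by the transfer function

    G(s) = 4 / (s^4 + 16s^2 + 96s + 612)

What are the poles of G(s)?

s = 3 ± 5j, -3 ± 3j

The poles are the roots of the denominator s^4 + 16s^2 + 96s + 612 = 0.
No real roots exist; factor into two real quadratics: (s^2 - 6s + 34)(s^2 + 6s + 18) = 0.
Each quadratic gives a conjugate pair via the quadratic formula.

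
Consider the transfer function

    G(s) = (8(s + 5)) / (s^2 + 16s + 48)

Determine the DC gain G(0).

G(0) = 5/6 ≈ 0.8333

Set s = 0: G(0) = (40) / (48) = 5/6.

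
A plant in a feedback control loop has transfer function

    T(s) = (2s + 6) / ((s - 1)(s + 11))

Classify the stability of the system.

unstable

The poles can be read from the denominator factors: s = 1, -11.
Since the pole(s) at s = 1 lie in the right half-plane, the system is unstable.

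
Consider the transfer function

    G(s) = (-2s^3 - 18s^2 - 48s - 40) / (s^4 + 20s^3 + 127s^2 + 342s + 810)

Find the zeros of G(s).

s = -2, -2, -5

Set the numerator to zero: -2s^3 - 18s^2 - 48s - 40 = 0, i.e. -2·(s^3 + 9s^2 + 24s + 20) = 0.
Factoring: (s + 2)^2(s + 5) = 0.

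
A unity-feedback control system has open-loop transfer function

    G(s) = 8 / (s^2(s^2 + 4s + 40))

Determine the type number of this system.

Type 2

The denominator has 2 factors of s at the origin (free integrators), so this is a Type 2 system.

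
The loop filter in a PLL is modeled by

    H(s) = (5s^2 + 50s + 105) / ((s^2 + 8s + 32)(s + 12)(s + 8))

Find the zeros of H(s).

s = -3, -7

Set the numerator to zero: 5s^2 + 50s + 105 = 0, i.e. 5·(s^2 + 10s + 21) = 0.
Factoring: (s + 3)(s + 7) = 0.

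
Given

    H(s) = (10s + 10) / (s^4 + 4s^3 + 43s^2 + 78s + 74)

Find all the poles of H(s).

The poles are the roots of the denominator s^4 + 4s^3 + 43s^2 + 78s + 74 = 0.
No real roots exist; factor into two real quadratics: (s^2 + 2s + 37)(s^2 + 2s + 2) = 0.
Each quadratic gives a conjugate pair via the quadratic formula.

s = -1 ± 6j, -1 ± j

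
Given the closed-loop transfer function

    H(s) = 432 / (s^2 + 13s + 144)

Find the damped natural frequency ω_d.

Comparing s^2 + 13s + 144 to s^2 + 2ζωₙs + ωₙ²: ωₙ = 12 rad/s and ζ = 13/(2·12) ≈ 0.5417.
ζωₙ = 13/2 = 6.5, so ω_d = ωₙ√(1−ζ²) = √(ωₙ² − (ζωₙ)²) = √(144 − 6.5²) = √101.75 ≈ 10.09 rad/s.

ω_d ≈ 10.09 rad/s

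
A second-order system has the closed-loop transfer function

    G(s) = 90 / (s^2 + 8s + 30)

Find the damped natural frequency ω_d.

Comparing s^2 + 8s + 30 to s^2 + 2ζωₙs + ωₙ²: ωₙ = √30 ≈ 5.477 rad/s and ζ = 8/(2·√30) ≈ 0.7303.
ζωₙ = 8/2 = 4, so ω_d = ωₙ√(1−ζ²) = √(ωₙ² − (ζωₙ)²) = √(30 − 4²) = √14 ≈ 3.742 rad/s.

ω_d ≈ 3.742 rad/s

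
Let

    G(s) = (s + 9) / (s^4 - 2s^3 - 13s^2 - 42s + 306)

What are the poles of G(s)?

The poles are the roots of the denominator s^4 - 2s^3 - 13s^2 - 42s + 306 = 0.
No real roots exist; factor into two real quadratics: (s^2 - 8s + 17)(s^2 + 6s + 18) = 0.
Each quadratic gives a conjugate pair via the quadratic formula.

s = 4 + j, 4 - j, -3 + 3j, -3 - 3j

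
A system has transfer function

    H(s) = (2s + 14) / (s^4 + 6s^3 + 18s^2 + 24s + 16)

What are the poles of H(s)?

The poles are the roots of the denominator s^4 + 6s^3 + 18s^2 + 24s + 16 = 0.
No real roots exist; factor into two real quadratics: (s^2 + 4s + 8)(s^2 + 2s + 2) = 0.
Each quadratic gives a conjugate pair via the quadratic formula.

s = -2 ± 2j, -1 ± j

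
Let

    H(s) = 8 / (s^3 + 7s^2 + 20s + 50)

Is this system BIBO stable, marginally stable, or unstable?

stable

The denominator s^3 + 7s^2 + 20s + 50 factors as (s + 5)(s^2 + 2s + 10), giving poles at s = -5, -1 ± 3j.
Since all poles lie strictly in the left half-plane, the system is stable.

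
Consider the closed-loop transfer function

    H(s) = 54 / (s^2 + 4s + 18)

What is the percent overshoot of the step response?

Comparing s^2 + 4s + 18 to s^2 + 2ζωₙs + ωₙ²: ωₙ = √18 ≈ 4.243 rad/s and ζ = 4/(2·√18) ≈ 0.4714.
%OS = 100·exp(−πζ/√(1−ζ²)) = 100·exp(−π·0.4714/√(1−0.4714²)) ≈ 18.7%.

%OS ≈ 18.7%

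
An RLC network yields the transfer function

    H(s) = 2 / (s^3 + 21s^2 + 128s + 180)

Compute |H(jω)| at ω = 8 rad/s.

|H(j8)| ≈ 0.001573

Substitute s = j8: numerator = 2, denominator = -1164 + j512.
|H(j8)| = |2| / |-1164 + j512| = 2 / 1271.6 ≈ 0.001573.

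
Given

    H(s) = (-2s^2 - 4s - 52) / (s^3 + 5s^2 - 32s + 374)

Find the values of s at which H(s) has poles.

s = 3 + 5j, 3 - 5j, -11

The poles are the roots of the denominator s^3 + 5s^2 - 32s + 374 = 0.
Trying s = -11: the polynomial evaluates to 0, so (s + 11) is a factor.
Dividing out leaves s^2 - 6s + 34 = 0.
The quadratic formula then gives s = 3 ± 5j.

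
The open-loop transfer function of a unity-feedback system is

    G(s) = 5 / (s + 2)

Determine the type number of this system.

The denominator has no factor of s at the origin — no free integrator — so this is a Type 0 system.

Type 0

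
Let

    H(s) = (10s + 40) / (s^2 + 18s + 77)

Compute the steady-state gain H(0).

Set s = 0: H(0) = (40) / (77) = 40/77.

H(0) = 40/77 ≈ 0.5195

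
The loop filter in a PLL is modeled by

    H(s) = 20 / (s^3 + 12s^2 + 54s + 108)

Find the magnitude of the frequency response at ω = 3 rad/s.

|H(j3)| ≈ 0.1481

Substitute s = j3: numerator = 20, denominator = j135.
|H(j3)| = |20| / |j135| = 20 / 135 ≈ 0.1481.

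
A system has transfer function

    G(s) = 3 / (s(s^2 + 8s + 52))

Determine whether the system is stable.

The poles can be read from the denominator factors: s = 0, -4 + 6j, -4 - 6j.
Since the simple pole(s) at s = 0 lie on the jω-axis with none in the right half-plane, the system is marginally stable.

marginally stable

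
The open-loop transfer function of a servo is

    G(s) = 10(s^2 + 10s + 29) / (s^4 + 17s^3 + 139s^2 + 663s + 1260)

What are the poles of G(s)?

s = -3 + 6j, -3 - 6j, -4, -7

The poles are the roots of the denominator s^4 + 17s^3 + 139s^2 + 663s + 1260 = 0.
Trying s = -4: the polynomial evaluates to 0, so (s + 4) is a factor.
Dividing out leaves s^3 + 13s^2 + 87s + 315 = 0.
This factors further as (s^2 + 6s + 45)(s + 7) = 0.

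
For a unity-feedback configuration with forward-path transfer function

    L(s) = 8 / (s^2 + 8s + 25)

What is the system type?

Type 0

The denominator has no factor of s at the origin — no free integrator — so this is a Type 0 system.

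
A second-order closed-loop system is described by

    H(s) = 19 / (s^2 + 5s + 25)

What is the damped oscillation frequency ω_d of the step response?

ω_d ≈ 4.330 rad/s

Comparing s^2 + 5s + 25 to s^2 + 2ζωₙs + ωₙ²: ωₙ = 5 rad/s and ζ = 5/(2·5) = 0.5.
ζωₙ = 5/2 = 2.5, so ω_d = ωₙ√(1−ζ²) = √(ωₙ² − (ζωₙ)²) = √(25 − 2.5²) = √18.75 ≈ 4.330 rad/s.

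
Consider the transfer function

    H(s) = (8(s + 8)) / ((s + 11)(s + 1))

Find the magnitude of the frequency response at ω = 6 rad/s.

|H(j6)| ≈ 1.050

Substitute s = j6: numerator = 64 + j48, denominator = -25 + j72.
|H(j6)| = |64 + j48| / |-25 + j72| = 80 / 76.217 ≈ 1.050.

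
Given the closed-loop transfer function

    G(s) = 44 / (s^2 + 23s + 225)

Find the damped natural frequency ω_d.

ω_d ≈ 9.631 rad/s

Comparing s^2 + 23s + 225 to s^2 + 2ζωₙs + ωₙ²: ωₙ = 15 rad/s and ζ = 23/(2·15) ≈ 0.7667.
ζωₙ = 23/2 = 11.5, so ω_d = ωₙ√(1−ζ²) = √(ωₙ² − (ζωₙ)²) = √(225 − 11.5²) = √92.75 ≈ 9.631 rad/s.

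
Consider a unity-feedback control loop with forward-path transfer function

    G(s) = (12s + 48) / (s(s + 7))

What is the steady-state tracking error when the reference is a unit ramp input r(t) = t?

e_ss = 0.1458

G(s) has one pole at the origin.
This is a Type 1 system. Kv = lim_{s→0} s·G(s) = 48/7.
e_ss = 1/Kv = 1/(48/7) = 7/48 ≈ 0.1458.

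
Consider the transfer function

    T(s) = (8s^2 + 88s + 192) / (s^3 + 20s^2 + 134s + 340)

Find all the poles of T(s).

The poles are the roots of the denominator s^3 + 20s^2 + 134s + 340 = 0.
Trying s = -10: the polynomial evaluates to 0, so (s + 10) is a factor.
Dividing out leaves s^2 + 10s + 34 = 0.
The quadratic formula then gives s = -5 ± 3j.

s = -5 + 3j, -5 - 3j, -10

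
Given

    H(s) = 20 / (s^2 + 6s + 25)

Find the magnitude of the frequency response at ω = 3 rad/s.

|H(j3)| ≈ 0.8305

Substitute s = j3: numerator = 20, denominator = 16 + j18.
|H(j3)| = |20| / |16 + j18| = 20 / 24.083 ≈ 0.8305.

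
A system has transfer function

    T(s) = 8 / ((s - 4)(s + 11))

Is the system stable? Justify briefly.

unstable

The poles can be read from the denominator factors: s = 4, -11.
Since the pole(s) at s = 4 lie in the right half-plane, the system is unstable.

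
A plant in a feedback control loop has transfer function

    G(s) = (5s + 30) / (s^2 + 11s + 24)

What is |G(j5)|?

Substitute s = j5: numerator = 30 + j25, denominator = -1 + j55.
|G(j5)| = |30 + j25| / |-1 + j55| = 39.051 / 55.009 ≈ 0.7099.

|G(j5)| ≈ 0.7099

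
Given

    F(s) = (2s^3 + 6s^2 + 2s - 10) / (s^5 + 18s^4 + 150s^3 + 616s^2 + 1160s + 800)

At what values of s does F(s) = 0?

s = 1, -2 + j, -2 - j

Set the numerator to zero: 2s^3 + 6s^2 + 2s - 10 = 0, i.e. 2·(s^3 + 3s^2 + s - 5) = 0.
Factoring: (s - 1)(s^2 + 4s + 5) = 0.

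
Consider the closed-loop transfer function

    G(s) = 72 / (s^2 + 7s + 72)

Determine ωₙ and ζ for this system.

ωₙ ≈ 8.485 rad/s, ζ ≈ 0.4125

Compare the denominator to the standard form s^2 + 2ζωₙs + ωₙ².
ωₙ² = 72, so ωₙ = √72 ≈ 8.485 rad/s.
2ζωₙ = 7, so ζ = 7/(2·√72) ≈ 0.4125.
With ζ = 0.4125 the response is underdamped.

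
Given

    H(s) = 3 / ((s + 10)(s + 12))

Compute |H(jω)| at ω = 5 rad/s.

|H(j5)| ≈ 0.02064

Substitute s = j5: numerator = 3, denominator = 95 + j110.
|H(j5)| = |3| / |95 + j110| = 3 / 145.34 ≈ 0.02064.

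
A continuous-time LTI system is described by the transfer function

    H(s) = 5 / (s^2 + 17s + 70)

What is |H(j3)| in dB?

Substitute s = j3: numerator = 5, denominator = 61 + j51.
|H(j3)| = |5| / |61 + j51| = 5 / 79.511 ≈ 0.06288.
In decibels: 20·log₁₀(0.06288) ≈ -24.0 dB.

|H(j3)|_dB ≈ -24.0 dB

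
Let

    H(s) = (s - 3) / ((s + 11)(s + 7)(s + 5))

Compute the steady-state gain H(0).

H(0) = -3/385 ≈ -0.007792

At s = 0 each factor (s + a) contributes a and each (s^2 + bs + c) contributes c.
H(0) = 1·(-3) / ((11) · (7) · (5)) = -3/385 = -3/385.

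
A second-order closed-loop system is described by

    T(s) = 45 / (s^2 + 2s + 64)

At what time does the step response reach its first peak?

Comparing s^2 + 2s + 64 to s^2 + 2ζωₙs + ωₙ²: ωₙ = 8 rad/s and ζ = 2/(2·8) = 0.125.
ζωₙ = 2/2 = 1, so ω_d = ωₙ√(1−ζ²) = √(ωₙ² − (ζωₙ)²) = √(64 − 1²) = √63 ≈ 7.937 rad/s.
t_p = π/ω_d = π/7.937 ≈ 0.3958 s.

t_p ≈ 0.3958 s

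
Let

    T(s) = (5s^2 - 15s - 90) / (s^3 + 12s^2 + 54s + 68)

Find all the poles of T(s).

The poles are the roots of the denominator s^3 + 12s^2 + 54s + 68 = 0.
Trying s = -2: the polynomial evaluates to 0, so (s + 2) is a factor.
Dividing out leaves s^2 + 10s + 34 = 0.
The quadratic formula then gives s = -5 ± 3j.

s = -5 + 3j, -5 - 3j, -2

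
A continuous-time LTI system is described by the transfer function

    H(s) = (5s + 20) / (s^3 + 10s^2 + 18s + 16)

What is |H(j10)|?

Substitute s = j10: numerator = 20 + j50, denominator = -984 - j820.
|H(j10)| = |20 + j50| / |-984 - j820| = 53.852 / 1280.9 ≈ 0.04204.

|H(j10)| ≈ 0.04204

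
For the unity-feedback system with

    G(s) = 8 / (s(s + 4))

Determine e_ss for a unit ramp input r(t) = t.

G(s) has one pole at the origin.
This is a Type 1 system. Kv = lim_{s→0} s·G(s) = 8/4 = 2.
e_ss = 1/Kv = 1/(2) = 1/2 ≈ 0.5000.

e_ss = 0.5000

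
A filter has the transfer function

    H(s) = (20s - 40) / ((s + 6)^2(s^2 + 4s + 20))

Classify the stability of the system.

stable

The poles can be read from the denominator factors: s = -6, -2 ± 4j, -6.
Since all poles lie strictly in the left half-plane, the system is stable.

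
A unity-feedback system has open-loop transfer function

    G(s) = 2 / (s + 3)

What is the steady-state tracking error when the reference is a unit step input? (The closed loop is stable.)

G(s) has no poles at the origin.
This is a Type 0 system. Kp = lim_{s→0} G(s) = 2/3.
e_ss = 1/(1 + Kp) = 1/(1 + 2/3) = 3/5 ≈ 0.6000.

e_ss = 0.6000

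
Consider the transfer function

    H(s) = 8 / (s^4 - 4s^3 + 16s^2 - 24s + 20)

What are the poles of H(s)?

The poles are the roots of the denominator s^4 - 4s^3 + 16s^2 - 24s + 20 = 0.
No real roots exist; factor into two real quadratics: (s^2 - 2s + 2)(s^2 - 2s + 10) = 0.
Each quadratic gives a conjugate pair via the quadratic formula.

s = 1 + j, 1 - j, 1 + 3j, 1 - 3j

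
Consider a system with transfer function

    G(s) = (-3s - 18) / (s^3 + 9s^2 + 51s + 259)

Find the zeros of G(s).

s = -6

Set the numerator to zero: -3s - 18 = 0, i.e. -3·(s + 6) = 0.
So s = -6.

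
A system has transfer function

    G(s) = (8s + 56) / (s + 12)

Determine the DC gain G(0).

G(0) = 14/3 ≈ 4.667

Set s = 0: G(0) = (56) / (12) = 14/3.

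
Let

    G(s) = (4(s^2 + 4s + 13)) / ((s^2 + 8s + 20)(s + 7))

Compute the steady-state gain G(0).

G(0) = 13/35 ≈ 0.3714

At s = 0 each factor (s + a) contributes a and each (s^2 + bs + c) contributes c.
G(0) = 4·(13) / ((20) · (7)) = 52/140 = 13/35.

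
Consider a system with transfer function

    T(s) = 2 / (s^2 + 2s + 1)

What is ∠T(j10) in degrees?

∠T(j10) ≈ -168.6°

At s = j10: numerator = 2, denominator = -99 + j20.
∠T = ∠num − ∠den = 0° − (168.58°) = -168.6°.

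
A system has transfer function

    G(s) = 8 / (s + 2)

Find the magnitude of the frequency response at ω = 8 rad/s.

Substitute s = j8: numerator = 8, denominator = 2 + j8.
|G(j8)| = |8| / |2 + j8| = 8 / 8.2462 ≈ 0.9701.

|G(j8)| ≈ 0.9701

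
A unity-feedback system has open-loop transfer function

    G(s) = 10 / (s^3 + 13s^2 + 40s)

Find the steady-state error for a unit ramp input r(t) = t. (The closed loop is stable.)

G(s) has one pole at the origin.
This is a Type 1 system. Kv = lim_{s→0} s·G(s) = 10/40 = 1/4.
e_ss = 1/Kv = 1/(1/4) = 4.

e_ss = 4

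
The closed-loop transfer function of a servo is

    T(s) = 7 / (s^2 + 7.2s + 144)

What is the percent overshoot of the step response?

Comparing s^2 + 7.2s + 144 to s^2 + 2ζωₙs + ωₙ²: ωₙ = 12 rad/s and ζ = 7.2/(2·12) = 0.3.
%OS = 100·exp(−πζ/√(1−ζ²)) = 100·exp(−π·0.3/√(1−0.3²)) ≈ 37.2%.

%OS ≈ 37.2%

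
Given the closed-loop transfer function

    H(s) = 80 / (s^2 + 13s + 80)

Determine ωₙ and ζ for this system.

Compare the denominator to the standard form s^2 + 2ζωₙs + ωₙ².
ωₙ² = 80, so ωₙ = √80 ≈ 8.944 rad/s.
2ζωₙ = 13, so ζ = 13/(2·√80) ≈ 0.7267.

ωₙ ≈ 8.944 rad/s, ζ ≈ 0.7267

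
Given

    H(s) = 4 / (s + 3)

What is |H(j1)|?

Substitute s = j1: numerator = 4, denominator = 3 + j1.
|H(j1)| = |4| / |3 + j1| = 4 / 3.1623 ≈ 1.265.

|H(j1)| ≈ 1.265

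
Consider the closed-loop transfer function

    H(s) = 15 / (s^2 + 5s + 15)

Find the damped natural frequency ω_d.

Comparing s^2 + 5s + 15 to s^2 + 2ζωₙs + ωₙ²: ωₙ = √15 ≈ 3.873 rad/s and ζ = 5/(2·√15) ≈ 0.6455.
ζωₙ = 5/2 = 2.5, so ω_d = ωₙ√(1−ζ²) = √(ωₙ² − (ζωₙ)²) = √(15 − 2.5²) = √8.75 ≈ 2.958 rad/s.

ω_d ≈ 2.958 rad/s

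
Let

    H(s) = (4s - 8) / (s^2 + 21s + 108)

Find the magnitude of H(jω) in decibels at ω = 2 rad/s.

|H(j2)|_dB ≈ -19.9 dB

Substitute s = j2: numerator = -8 + j8, denominator = 104 + j42.
|H(j2)| = |-8 + j8| / |104 + j42| = 11.314 / 112.16 ≈ 0.1009.
In decibels: 20·log₁₀(0.1009) ≈ -19.9 dB.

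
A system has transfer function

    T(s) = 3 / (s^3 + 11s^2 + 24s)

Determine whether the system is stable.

marginally stable

The denominator s^3 + 11s^2 + 24s factors as s(s + 3)(s + 8), giving poles at s = 0, -3, -8.
Since the simple pole(s) at s = 0 lie on the jω-axis with none in the right half-plane, the system is marginally stable.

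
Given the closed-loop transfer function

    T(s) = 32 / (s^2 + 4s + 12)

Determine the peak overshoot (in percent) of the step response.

Comparing s^2 + 4s + 12 to s^2 + 2ζωₙs + ωₙ²: ωₙ = √12 ≈ 3.464 rad/s and ζ = 4/(2·√12) ≈ 0.5774.
%OS = 100·exp(−πζ/√(1−ζ²)) = 100·exp(−π·0.5774/√(1−0.5774²)) ≈ 10.8%.

%OS ≈ 10.8%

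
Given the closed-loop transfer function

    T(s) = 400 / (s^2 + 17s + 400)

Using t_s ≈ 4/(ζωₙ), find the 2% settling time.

Comparing s^2 + 17s + 400 to s^2 + 2ζωₙs + ωₙ²: ωₙ = 20 rad/s and ζ = 17/(2·20) = 0.425.
ζωₙ = 17/2 = 8.5, so t_s ≈ 4/(ζωₙ) = 4/8.5 ≈ 0.4706 s.

t_s ≈ 0.4706 s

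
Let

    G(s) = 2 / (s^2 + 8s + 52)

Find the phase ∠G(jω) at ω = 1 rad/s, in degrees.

∠G(j1) ≈ -8.915°

At s = j1: numerator = 2, denominator = 51 + j8.
∠G = ∠num − ∠den = 0° − (8.9149°) = -8.915°.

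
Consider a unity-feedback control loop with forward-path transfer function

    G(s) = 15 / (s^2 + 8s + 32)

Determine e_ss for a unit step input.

e_ss = 0.6809

G(s) has no poles at the origin.
This is a Type 0 system. Kp = lim_{s→0} G(s) = 15/32.
e_ss = 1/(1 + Kp) = 1/(1 + 15/32) = 32/47 ≈ 0.6809.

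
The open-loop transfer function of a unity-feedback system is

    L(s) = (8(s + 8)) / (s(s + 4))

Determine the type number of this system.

Type 1

The denominator has 1 factor of s at the origin (free integrator), so this is a Type 1 system.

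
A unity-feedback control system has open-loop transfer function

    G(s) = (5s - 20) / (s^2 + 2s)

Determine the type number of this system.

Factor s from the denominator: s^2 + 2s = s·(s + 2).
There is 1 pole at the origin, so the system is Type 1.

Type 1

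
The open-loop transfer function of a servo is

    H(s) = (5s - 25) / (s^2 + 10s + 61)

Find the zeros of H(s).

s = 5

Set the numerator to zero: 5s - 25 = 0, i.e. 5·(s - 5) = 0.
So s = 5.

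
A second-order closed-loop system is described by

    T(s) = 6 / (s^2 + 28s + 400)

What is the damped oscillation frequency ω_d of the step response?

ω_d ≈ 14.28 rad/s

Comparing s^2 + 28s + 400 to s^2 + 2ζωₙs + ωₙ²: ωₙ = 20 rad/s and ζ = 28/(2·20) = 0.7.
ζωₙ = 28/2 = 14, so ω_d = ωₙ√(1−ζ²) = √(ωₙ² − (ζωₙ)²) = √(400 − 14²) = √204 ≈ 14.28 rad/s.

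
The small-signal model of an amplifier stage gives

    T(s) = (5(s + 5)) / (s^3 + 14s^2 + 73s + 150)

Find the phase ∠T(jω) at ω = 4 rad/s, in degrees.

∠T(j4) ≈ -69.32°

At s = j4: numerator = 25 + j20, denominator = -74 + j228.
∠T = ∠num − ∠den = 38.660° − (107.98°) = -69.32°.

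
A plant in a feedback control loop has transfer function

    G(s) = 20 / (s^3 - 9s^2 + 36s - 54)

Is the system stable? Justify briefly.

The denominator s^3 - 9s^2 + 36s - 54 factors as (s^2 - 6s + 18)(s - 3), giving poles at s = 3 + 3j, 3 - 3j, 3.
Since the pole(s) at s = 3 ± 3j, 3 lie in the right half-plane, the system is unstable.

unstable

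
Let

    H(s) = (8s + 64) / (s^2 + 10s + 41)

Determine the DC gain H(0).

H(0) = 64/41 ≈ 1.561

Set s = 0: H(0) = (64) / (41) = 64/41.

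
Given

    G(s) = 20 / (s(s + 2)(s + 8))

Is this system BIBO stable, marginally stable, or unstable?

The poles can be read from the denominator factors: s = 0, -2, -8.
Since the simple pole(s) at s = 0 lie on the jω-axis with none in the right half-plane, the system is marginally stable.

marginally stable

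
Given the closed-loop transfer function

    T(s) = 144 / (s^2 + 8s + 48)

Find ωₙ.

ωₙ ≈ 6.928 rad/s

Compare the denominator to the standard form s^2 + 2ζωₙs + ωₙ².
ωₙ² = 48, so ωₙ = √48 ≈ 6.928 rad/s.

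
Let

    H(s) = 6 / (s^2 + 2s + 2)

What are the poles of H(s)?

s = -1 + j, -1 - j

The poles are the roots of the denominator s^2 + 2s + 2 = 0.
Using the quadratic formula: s = (-2 ± √(-4))/2 = -1 ± 1j.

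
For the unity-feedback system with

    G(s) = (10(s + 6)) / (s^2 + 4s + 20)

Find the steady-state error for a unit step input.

e_ss = 0.2500

G(s) has no poles at the origin.
This is a Type 0 system. Kp = lim_{s→0} G(s) = 60/20 = 3.
e_ss = 1/(1 + Kp) = 1/(1 + 3) = 1/4 ≈ 0.2500.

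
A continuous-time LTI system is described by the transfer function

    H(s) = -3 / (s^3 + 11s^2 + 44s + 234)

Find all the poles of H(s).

s = -1 ± 5j, -9

The poles are the roots of the denominator s^3 + 11s^2 + 44s + 234 = 0.
Trying s = -9: the polynomial evaluates to 0, so (s + 9) is a factor.
Dividing out leaves s^2 + 2s + 26 = 0.
The quadratic formula then gives s = -1 ± 5j.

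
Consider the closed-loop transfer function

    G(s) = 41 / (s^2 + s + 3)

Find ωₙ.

Compare the denominator to the standard form s^2 + 2ζωₙs + ωₙ².
ωₙ² = 3, so ωₙ = √3 ≈ 1.732 rad/s.

ωₙ ≈ 1.732 rad/s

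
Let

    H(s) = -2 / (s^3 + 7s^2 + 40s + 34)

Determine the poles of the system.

The poles are the roots of the denominator s^3 + 7s^2 + 40s + 34 = 0.
Trying s = -1: the polynomial evaluates to 0, so (s + 1) is a factor.
Dividing out leaves s^2 + 6s + 34 = 0.
The quadratic formula then gives s = -3 ± 5j.

s = -3 ± 5j, -1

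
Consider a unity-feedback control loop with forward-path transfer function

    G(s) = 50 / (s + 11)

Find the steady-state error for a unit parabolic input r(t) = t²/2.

G(s) has no poles at the origin.
This is a Type 0 system; Ka = lim_{s→0} s^2·G(s) = 0, so the steady-state error for a parabola input is infinite.

e_ss = ∞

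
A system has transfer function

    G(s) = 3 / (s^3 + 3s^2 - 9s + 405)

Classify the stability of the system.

unstable

The denominator s^3 + 3s^2 - 9s + 405 factors as (s + 9)(s^2 - 6s + 45), giving poles at s = -9, 3 ± 6j.
Since the pole(s) at s = 3 + 6j, 3 - 6j lie in the right half-plane, the system is unstable.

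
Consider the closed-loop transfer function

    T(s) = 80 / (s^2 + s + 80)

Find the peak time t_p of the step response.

t_p ≈ 0.3518 s

Comparing s^2 + s + 80 to s^2 + 2ζωₙs + ωₙ²: ωₙ = √80 ≈ 8.944 rad/s and ζ = 1/(2·√80) ≈ 0.05590.
ζωₙ = 1/2 = 0.5, so ω_d = ωₙ√(1−ζ²) = √(ωₙ² − (ζωₙ)²) = √(80 − 0.5²) = √79.75 ≈ 8.930 rad/s.
t_p = π/ω_d = π/8.930 ≈ 0.3518 s.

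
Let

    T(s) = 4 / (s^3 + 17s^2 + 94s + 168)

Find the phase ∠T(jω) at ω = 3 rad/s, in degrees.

At s = j3: numerator = 4, denominator = 15 + j255.
∠T = ∠num − ∠den = 0° − (86.634°) = -86.63°.

∠T(j3) ≈ -86.63°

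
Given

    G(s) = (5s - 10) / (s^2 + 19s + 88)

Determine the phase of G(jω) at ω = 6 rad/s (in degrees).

At s = j6: numerator = -10 + j30, denominator = 52 + j114.
∠G = ∠num − ∠den = 108.43° − (65.480°) = 42.95°.

∠G(j6) ≈ 42.95°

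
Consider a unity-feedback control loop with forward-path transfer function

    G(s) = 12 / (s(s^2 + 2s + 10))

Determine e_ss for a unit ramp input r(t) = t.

e_ss = 0.8333

G(s) has one pole at the origin.
This is a Type 1 system. Kv = lim_{s→0} s·G(s) = 12/10 = 6/5.
e_ss = 1/Kv = 1/(6/5) = 5/6 ≈ 0.8333.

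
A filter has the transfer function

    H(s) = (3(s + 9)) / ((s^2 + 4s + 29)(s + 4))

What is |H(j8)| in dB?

Substitute s = j8: numerator = 27 + j24, denominator = -396 - j152.
|H(j8)| = |27 + j24| / |-396 - j152| = 36.125 / 424.17 ≈ 0.08517.
In decibels: 20·log₁₀(0.08517) ≈ -21.4 dB.

|H(j8)|_dB ≈ -21.4 dB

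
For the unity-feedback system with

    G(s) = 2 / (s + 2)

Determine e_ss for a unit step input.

G(s) has no poles at the origin.
This is a Type 0 system. Kp = lim_{s→0} G(s) = 2/2 = 1.
e_ss = 1/(1 + Kp) = 1/(1 + 1) = 1/2 ≈ 0.5000.

e_ss = 0.5000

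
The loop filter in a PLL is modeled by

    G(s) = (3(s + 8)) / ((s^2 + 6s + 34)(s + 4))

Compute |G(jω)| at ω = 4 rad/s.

Substitute s = j4: numerator = 24 + j12, denominator = -24 + j168.
|G(j4)| = |24 + j12| / |-24 + j168| = 26.833 / 169.71 ≈ 0.1581.

|G(j4)| ≈ 0.1581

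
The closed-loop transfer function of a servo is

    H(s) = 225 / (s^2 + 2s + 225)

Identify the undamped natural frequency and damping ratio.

ωₙ = 15 rad/s, ζ ≈ 0.06667

Compare the denominator to the standard form s^2 + 2ζωₙs + ωₙ².
ωₙ² = 225, so ωₙ = 15 rad/s.
2ζωₙ = 2, so ζ = 2/(2·15) ≈ 0.06667.
With ζ = 0.06667 the response is underdamped.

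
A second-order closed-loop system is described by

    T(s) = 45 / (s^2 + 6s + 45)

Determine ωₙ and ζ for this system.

ωₙ ≈ 6.708 rad/s, ζ ≈ 0.4472

Compare the denominator to the standard form s^2 + 2ζωₙs + ωₙ².
ωₙ² = 45, so ωₙ = √45 ≈ 6.708 rad/s.
2ζωₙ = 6, so ζ = 6/(2·√45) ≈ 0.4472.
With ζ = 0.4472 the response is underdamped.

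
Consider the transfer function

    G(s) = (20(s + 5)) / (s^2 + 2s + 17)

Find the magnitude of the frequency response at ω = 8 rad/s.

|G(j8)| ≈ 3.800

Substitute s = j8: numerator = 100 + j160, denominator = -47 + j16.
|G(j8)| = |100 + j160| / |-47 + j16| = 188.68 / 49.649 ≈ 3.800.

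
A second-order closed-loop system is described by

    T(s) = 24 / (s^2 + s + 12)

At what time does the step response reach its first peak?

Comparing s^2 + s + 12 to s^2 + 2ζωₙs + ωₙ²: ωₙ = √12 ≈ 3.464 rad/s and ζ = 1/(2·√12) ≈ 0.1443.
ζωₙ = 1/2 = 0.5, so ω_d = ωₙ√(1−ζ²) = √(ωₙ² − (ζωₙ)²) = √(12 − 0.5²) = √11.75 ≈ 3.428 rad/s.
t_p = π/ω_d = π/3.428 ≈ 0.9165 s.

t_p ≈ 0.9165 s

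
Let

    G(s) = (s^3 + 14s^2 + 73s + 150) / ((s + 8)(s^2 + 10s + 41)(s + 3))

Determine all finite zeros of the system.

Set the numerator to zero: s^3 + 14s^2 + 73s + 150 = 0.
Factoring: (s^2 + 8s + 25)(s + 6) = 0.

s = -4 + 3j, -4 - 3j, -6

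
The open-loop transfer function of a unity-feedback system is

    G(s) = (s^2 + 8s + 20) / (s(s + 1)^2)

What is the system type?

Type 1

The denominator has 1 factor of s at the origin (free integrator), so this is a Type 1 system.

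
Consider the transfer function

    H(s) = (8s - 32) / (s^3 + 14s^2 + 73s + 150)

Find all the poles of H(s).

s = -6, -4 ± 3j

The poles are the roots of the denominator s^3 + 14s^2 + 73s + 150 = 0.
Trying s = -6: the polynomial evaluates to 0, so (s + 6) is a factor.
Dividing out leaves s^2 + 8s + 25 = 0.
The quadratic formula then gives s = -4 ± 3j.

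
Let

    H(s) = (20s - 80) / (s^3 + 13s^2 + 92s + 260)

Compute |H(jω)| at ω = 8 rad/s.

|H(j8)| ≈ 0.2912

Substitute s = j8: numerator = -80 + j160, denominator = -572 + j224.
|H(j8)| = |-80 + j160| / |-572 + j224| = 178.89 / 614.30 ≈ 0.2912.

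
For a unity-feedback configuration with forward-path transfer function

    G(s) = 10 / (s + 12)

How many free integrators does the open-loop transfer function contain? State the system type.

Type 0

The denominator has no factor of s at the origin — no free integrator — so this is a Type 0 system.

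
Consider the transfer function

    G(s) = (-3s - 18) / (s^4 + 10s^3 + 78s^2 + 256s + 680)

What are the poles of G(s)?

s = -2 + 4j, -2 - 4j, -3 + 5j, -3 - 5j

The poles are the roots of the denominator s^4 + 10s^3 + 78s^2 + 256s + 680 = 0.
No real roots exist; factor into two real quadratics: (s^2 + 4s + 20)(s^2 + 6s + 34) = 0.
Each quadratic gives a conjugate pair via the quadratic formula.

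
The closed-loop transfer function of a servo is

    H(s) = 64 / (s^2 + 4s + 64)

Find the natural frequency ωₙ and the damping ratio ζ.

ωₙ = 8 rad/s, ζ = 0.25

Compare the denominator to the standard form s^2 + 2ζωₙs + ωₙ².
ωₙ² = 64, so ωₙ = 8 rad/s.
2ζωₙ = 4, so ζ = 4/(2·8) = 0.25.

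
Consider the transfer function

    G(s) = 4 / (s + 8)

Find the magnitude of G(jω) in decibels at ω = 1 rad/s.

|G(j1)|_dB ≈ -6.09 dB

Substitute s = j1: numerator = 4, denominator = 8 + j1.
|G(j1)| = |4| / |8 + j1| = 4 / 8.0623 ≈ 0.4961.
In decibels: 20·log₁₀(0.4961) ≈ -6.09 dB.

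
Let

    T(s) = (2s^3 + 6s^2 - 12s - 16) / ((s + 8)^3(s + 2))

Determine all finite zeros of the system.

Set the numerator to zero: 2s^3 + 6s^2 - 12s - 16 = 0, i.e. 2·(s^3 + 3s^2 - 6s - 8) = 0.
Factoring: (s + 1)(s - 2)(s + 4) = 0.

s = -1, 2, -4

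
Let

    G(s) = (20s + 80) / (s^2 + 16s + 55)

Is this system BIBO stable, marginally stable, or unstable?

The denominator s^2 + 16s + 55 factors as (s + 11)(s + 5), giving poles at s = -11, -5.
Since all poles lie strictly in the left half-plane, the system is stable.

stable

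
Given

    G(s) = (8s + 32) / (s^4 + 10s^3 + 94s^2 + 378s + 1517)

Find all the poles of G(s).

s = -1 ± 6j, -4 ± 5j

The poles are the roots of the denominator s^4 + 10s^3 + 94s^2 + 378s + 1517 = 0.
No real roots exist; factor into two real quadratics: (s^2 + 2s + 37)(s^2 + 8s + 41) = 0.
Each quadratic gives a conjugate pair via the quadratic formula.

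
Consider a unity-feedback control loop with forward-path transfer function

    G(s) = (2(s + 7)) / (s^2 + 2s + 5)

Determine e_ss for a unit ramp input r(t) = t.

G(s) has no poles at the origin.
This is a Type 0 system; Kv = lim_{s→0} s·G(s) = 0, so the steady-state error for a ramp input is infinite.

e_ss = ∞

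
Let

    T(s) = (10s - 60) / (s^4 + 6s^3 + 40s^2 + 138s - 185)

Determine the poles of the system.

s = -1 + 6j, -1 - 6j, -5, 1

The poles are the roots of the denominator s^4 + 6s^3 + 40s^2 + 138s - 185 = 0.
Trying s = -5: the polynomial evaluates to 0, so (s + 5) is a factor.
Dividing out leaves s^3 + s^2 + 35s - 37 = 0.
This factors further as (s^2 + 2s + 37)(s - 1) = 0.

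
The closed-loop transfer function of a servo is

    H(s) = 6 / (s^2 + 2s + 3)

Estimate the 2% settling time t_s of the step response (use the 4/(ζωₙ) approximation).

Comparing s^2 + 2s + 3 to s^2 + 2ζωₙs + ωₙ²: ωₙ = √3 ≈ 1.732 rad/s and ζ = 2/(2·√3) ≈ 0.5774.
ζωₙ = 2/2 = 1, so t_s ≈ 4/(ζωₙ) = 4/1 = 4 s.

t_s ≈ 4 s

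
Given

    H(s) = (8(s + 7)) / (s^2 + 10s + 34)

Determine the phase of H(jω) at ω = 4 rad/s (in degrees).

∠H(j4) ≈ -36.03°

At s = j4: numerator = 56 + j32, denominator = 18 + j40.
∠H = ∠num − ∠den = 29.745° − (65.772°) = -36.03°.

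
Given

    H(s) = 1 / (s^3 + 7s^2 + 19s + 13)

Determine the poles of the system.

The poles are the roots of the denominator s^3 + 7s^2 + 19s + 13 = 0.
Trying s = -1: the polynomial evaluates to 0, so (s + 1) is a factor.
Dividing out leaves s^2 + 6s + 13 = 0.
The quadratic formula then gives s = -3 ± 2j.

s = -3 ± 2j, -1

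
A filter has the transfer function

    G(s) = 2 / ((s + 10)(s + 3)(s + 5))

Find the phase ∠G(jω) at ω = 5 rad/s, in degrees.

At s = j5: numerator = 2, denominator = -300 + j350.
∠G = ∠num − ∠den = 0° − (130.60°) = -130.6°.

∠G(j5) ≈ -130.6°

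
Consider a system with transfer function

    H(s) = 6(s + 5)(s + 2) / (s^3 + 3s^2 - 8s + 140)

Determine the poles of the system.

The poles are the roots of the denominator s^3 + 3s^2 - 8s + 140 = 0.
Trying s = -7: the polynomial evaluates to 0, so (s + 7) is a factor.
Dividing out leaves s^2 - 4s + 20 = 0.
The quadratic formula then gives s = 2 ± 4j.

s = 2 + 4j, 2 - 4j, -7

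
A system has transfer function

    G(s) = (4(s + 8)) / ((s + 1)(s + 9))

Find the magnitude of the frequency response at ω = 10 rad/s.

Substitute s = j10: numerator = 32 + j40, denominator = -91 + j100.
|G(j10)| = |32 + j40| / |-91 + j100| = 51.225 / 135.21 ≈ 0.3789.

|G(j10)| ≈ 0.3789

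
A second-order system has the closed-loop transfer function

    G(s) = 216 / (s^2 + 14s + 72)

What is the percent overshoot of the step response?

%OS ≈ 1.02%

Comparing s^2 + 14s + 72 to s^2 + 2ζωₙs + ωₙ²: ωₙ = √72 ≈ 8.485 rad/s and ζ = 14/(2·√72) ≈ 0.8250.
%OS = 100·exp(−πζ/√(1−ζ²)) = 100·exp(−π·0.8250/√(1−0.8250²)) ≈ 1.02%.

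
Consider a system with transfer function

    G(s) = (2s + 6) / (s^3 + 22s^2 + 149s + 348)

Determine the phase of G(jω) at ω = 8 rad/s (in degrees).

At s = j8: numerator = 6 + j16, denominator = -1060 + j680.
∠G = ∠num − ∠den = 69.444° − (147.32°) = -77.88°.

∠G(j8) ≈ -77.88°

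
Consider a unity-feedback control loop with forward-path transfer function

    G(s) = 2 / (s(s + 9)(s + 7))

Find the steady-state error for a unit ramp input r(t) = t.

G(s) has one pole at the origin.
This is a Type 1 system. Kv = lim_{s→0} s·G(s) = 2/63.
e_ss = 1/Kv = 1/(2/63) = 63/2 ≈ 31.50.

e_ss = 31.50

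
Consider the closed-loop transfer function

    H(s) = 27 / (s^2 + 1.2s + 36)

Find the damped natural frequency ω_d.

ω_d ≈ 5.970 rad/s

Comparing s^2 + 1.2s + 36 to s^2 + 2ζωₙs + ωₙ²: ωₙ = 6 rad/s and ζ = 1.2/(2·6) = 0.1.
ζωₙ = 1.2/2 = 0.6, so ω_d = ωₙ√(1−ζ²) = √(ωₙ² − (ζωₙ)²) = √(36 − 0.6²) = √35.64 ≈ 5.970 rad/s.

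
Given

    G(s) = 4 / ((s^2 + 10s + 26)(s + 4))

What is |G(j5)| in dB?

Substitute s = j5: numerator = 4, denominator = -246 + j205.
|G(j5)| = |4| / |-246 + j205| = 4 / 320.22 ≈ 0.01249.
In decibels: 20·log₁₀(0.01249) ≈ -38.1 dB.

|G(j5)|_dB ≈ -38.1 dB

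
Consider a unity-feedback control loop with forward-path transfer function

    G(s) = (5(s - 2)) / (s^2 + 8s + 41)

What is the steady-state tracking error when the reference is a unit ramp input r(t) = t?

e_ss = ∞

G(s) has no poles at the origin.
This is a Type 0 system; Kv = lim_{s→0} s·G(s) = 0, so the steady-state error for a ramp input is infinite.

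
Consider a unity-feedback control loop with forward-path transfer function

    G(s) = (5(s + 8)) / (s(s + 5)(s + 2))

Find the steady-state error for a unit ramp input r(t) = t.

G(s) has one pole at the origin.
This is a Type 1 system. Kv = lim_{s→0} s·G(s) = 40/10 = 4.
e_ss = 1/Kv = 1/(4) = 1/4 ≈ 0.2500.

e_ss = 0.2500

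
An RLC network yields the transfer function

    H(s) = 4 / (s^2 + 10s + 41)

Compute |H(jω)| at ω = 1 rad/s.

|H(j1)| ≈ 0.09701

Substitute s = j1: numerator = 4, denominator = 40 + j10.
|H(j1)| = |4| / |40 + j10| = 4 / 41.231 ≈ 0.09701.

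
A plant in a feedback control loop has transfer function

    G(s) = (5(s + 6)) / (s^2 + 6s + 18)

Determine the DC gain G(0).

Set s = 0: G(0) = (30) / (18) = 5/3.

G(0) = 5/3 ≈ 1.667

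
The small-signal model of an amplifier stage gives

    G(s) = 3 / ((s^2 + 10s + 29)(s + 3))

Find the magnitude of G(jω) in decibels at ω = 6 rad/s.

|G(j6)|_dB ≈ -42.6 dB

Substitute s = j6: numerator = 3, denominator = -381 + j138.
|G(j6)| = |3| / |-381 + j138| = 3 / 405.22 ≈ 0.007403.
In decibels: 20·log₁₀(0.007403) ≈ -42.6 dB.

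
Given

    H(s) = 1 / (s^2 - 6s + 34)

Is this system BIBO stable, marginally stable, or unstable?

The denominator s^2 - 6s + 34 factors as (s^2 - 6s + 34), giving poles at s = 3 ± 5j.
Since the pole(s) at s = 3 + 5j, 3 - 5j lie in the right half-plane, the system is unstable.

unstable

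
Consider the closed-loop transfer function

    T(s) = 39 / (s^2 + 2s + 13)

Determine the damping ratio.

ζ ≈ 0.2774

Compare the denominator to the standard form s^2 + 2ζωₙs + ωₙ².
ωₙ² = 13, so ωₙ = √13 ≈ 3.606 rad/s.
2ζωₙ = 2, so ζ = 2/(2·√13) ≈ 0.2774.
With ζ = 0.2774 the response is underdamped.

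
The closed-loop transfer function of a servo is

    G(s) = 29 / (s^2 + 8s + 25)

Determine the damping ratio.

ζ = 0.8

Compare the denominator to the standard form s^2 + 2ζωₙs + ωₙ².
ωₙ² = 25, so ωₙ = 5 rad/s.
2ζωₙ = 8, so ζ = 8/(2·5) = 0.8.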